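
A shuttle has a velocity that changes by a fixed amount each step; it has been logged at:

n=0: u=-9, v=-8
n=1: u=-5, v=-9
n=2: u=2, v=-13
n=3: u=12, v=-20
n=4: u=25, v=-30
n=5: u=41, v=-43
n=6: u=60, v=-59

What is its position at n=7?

u=82, v=-78

First differences are (+4, -1), (+7, -4), (+10, -7), (+13, -10), (+16, -13), (+19, -16); their common second difference is (+3, -3) (constant acceleration).
step 7: u=60, v=-59 + (+22, -19) → u=82, v=-78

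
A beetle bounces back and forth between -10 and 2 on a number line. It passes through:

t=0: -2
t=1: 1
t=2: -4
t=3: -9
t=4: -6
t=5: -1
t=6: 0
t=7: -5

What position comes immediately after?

-10

The value travels 5 per step and bounces off the walls at -10 and 2.
  step 8: -5 → -10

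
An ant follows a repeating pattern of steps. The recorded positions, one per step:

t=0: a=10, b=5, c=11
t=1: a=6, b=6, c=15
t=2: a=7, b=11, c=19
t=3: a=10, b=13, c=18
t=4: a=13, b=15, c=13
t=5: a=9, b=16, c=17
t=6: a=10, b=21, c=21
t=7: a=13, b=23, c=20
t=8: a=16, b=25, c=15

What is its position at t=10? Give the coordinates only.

a=13, b=31, c=23

Differencing gives (-4,+1,+4), (+1,+5,+4), (+3,+2,-1), (+3,+2,-5), (-4,+1,+4), (+1,+5,+4), (+3,+2,-1), (+3,+2,-5). This is the pattern (-4,+1,+4), (+1,+5,+4), (+3,+2,-1), (+3,+2,-5) repeated.
step 9: apply (-4,+1,+4) → a=12, b=26, c=19
step 10: apply (+1,+5,+4) → a=13, b=31, c=23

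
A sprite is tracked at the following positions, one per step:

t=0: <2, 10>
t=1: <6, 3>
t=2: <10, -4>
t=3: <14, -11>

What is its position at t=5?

<22, -25>

The position changes by <+4, -7> every step.
step 4: <14, -11> + <+4, -7> → <18, -18>
step 5: <18, -18> + <+4, -7> → <22, -25>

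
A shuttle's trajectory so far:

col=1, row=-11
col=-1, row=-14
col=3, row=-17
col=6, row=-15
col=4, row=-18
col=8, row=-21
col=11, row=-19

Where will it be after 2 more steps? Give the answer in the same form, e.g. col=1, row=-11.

col=13, row=-25

Step-to-step displacements: (-2, -3), (+4, -3), (+3, +2), (-2, -3), (+4, -3), (+3, +2) — a repeating cycle of length 3.
step 7: apply (-2, -3) → col=9, row=-22
step 8: apply (+4, -3) → col=13, row=-25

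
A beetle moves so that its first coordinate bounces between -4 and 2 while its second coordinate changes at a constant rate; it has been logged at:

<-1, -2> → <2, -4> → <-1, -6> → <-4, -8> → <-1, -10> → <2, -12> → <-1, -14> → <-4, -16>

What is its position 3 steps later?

The first coordinate reflects between -4 and 2, moving 3 per step.
  step 8: -4 → -1
  step 9: -1 → 2
  step 10: 2 → -1
The second coordinate changes by -2 each step: at step 10 it is -22.

<-1, -22>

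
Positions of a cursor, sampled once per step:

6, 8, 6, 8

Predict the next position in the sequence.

Consecutive displacements +2, -2, +2 scale by a factor of -1 each step.
step 4: 8 − 2 → 6

6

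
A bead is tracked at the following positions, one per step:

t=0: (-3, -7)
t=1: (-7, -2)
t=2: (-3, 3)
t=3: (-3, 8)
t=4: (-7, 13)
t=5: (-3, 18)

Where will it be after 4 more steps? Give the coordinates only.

The first coordinate repeats the cycle [-3, -7, -3] with period 3; step 9 mod 3 = 0, giving -3.
The second coordinate changes by +5 each step, so at step 9 it is -7 + 9·(5) = 38.

(-3, 38)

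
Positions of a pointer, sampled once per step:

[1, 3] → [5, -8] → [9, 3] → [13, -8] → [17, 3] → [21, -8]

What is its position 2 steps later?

[29, -8]

The first coordinate changes by +4 each step, so at step 7 it is 1 + 7·(4) = 29.
The second coordinate repeats the cycle [3, -8] with period 2; step 7 mod 2 = 1, giving -8.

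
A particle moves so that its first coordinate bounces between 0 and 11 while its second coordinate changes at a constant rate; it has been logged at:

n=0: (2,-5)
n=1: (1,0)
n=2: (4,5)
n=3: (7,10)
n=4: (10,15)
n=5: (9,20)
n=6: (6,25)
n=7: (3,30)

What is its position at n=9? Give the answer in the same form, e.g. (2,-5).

The first coordinate reflects between 0 and 11, moving 3 per step.
  step 8: 3 → 0
  step 9: 0 → 3
The second coordinate changes by +5 each step: at step 9 it is 40.

(3,40)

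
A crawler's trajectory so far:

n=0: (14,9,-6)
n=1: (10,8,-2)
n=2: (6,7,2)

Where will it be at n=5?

The position changes by (-4,-1,+4) every step.
step 3: (6,7,2) + (-4,-1,+4) → (2,6,6)
step 4: (2,6,6) + (-4,-1,+4) → (-2,5,10)
step 5: (-2,5,10) + (-4,-1,+4) → (-6,4,14)

(-6,4,14)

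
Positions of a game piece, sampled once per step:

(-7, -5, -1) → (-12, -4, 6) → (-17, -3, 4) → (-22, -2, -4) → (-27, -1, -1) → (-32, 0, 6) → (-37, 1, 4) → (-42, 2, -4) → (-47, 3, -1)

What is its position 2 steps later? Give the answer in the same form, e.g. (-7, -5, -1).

First: linear, -5 per step → -57 at step 10.
Second: linear, +1 per step → 5 at step 10.
Third: cycles through -1, 6, 4, -4 every 4 steps. Step 10 lands at position 2 of the cycle → 4.

(-57, 5, 4)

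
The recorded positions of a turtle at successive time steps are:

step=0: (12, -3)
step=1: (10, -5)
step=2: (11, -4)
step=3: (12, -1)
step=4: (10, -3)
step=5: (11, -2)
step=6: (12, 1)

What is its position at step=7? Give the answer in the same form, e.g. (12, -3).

Differencing gives (-2, -2), (+1, +1), (+1, +3), (-2, -2), (+1, +1), (+1, +3). This is the pattern (-2, -2), (+1, +1), (+1, +3) repeated.
step 7: apply (-2, -2) → (10, -1)

(10, -1)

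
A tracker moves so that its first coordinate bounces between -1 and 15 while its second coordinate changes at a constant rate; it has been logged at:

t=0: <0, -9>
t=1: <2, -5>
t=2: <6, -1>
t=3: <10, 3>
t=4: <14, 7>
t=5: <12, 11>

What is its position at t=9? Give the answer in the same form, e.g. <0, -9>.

<2, 27>

The first coordinate travels 4 per step and bounces off the walls at -1 and 15.
  step 6: 12 → 8
  step 7: 8 → 4
  step 8: 4 → 0
  step 9: 0 → 2
The second coordinate changes by +4 each step: at step 9 it is 27.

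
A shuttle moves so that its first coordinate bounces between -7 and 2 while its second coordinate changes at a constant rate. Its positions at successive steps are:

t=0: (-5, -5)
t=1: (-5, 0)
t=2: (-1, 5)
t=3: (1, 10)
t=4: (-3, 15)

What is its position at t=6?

The first coordinate reflects between -7 and 2, moving 4 per step.
  step 5: -3 → -7
  step 6: -7 → -3
The second coordinate changes by +5 each step: at step 6 it is 25.

(-3, 25)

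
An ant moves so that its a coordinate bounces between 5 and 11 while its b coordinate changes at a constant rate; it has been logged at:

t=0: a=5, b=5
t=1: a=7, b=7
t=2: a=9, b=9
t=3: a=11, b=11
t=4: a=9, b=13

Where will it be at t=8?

The a coordinate travels 2 per step and bounces off the walls at 5 and 11.
  step 5: 9 → 7
  step 6: 7 → 5
  step 7: 5 → 7
  step 8: 7 → 9
The b coordinate changes by +2 each step: at step 8 it is 21.

a=9, b=21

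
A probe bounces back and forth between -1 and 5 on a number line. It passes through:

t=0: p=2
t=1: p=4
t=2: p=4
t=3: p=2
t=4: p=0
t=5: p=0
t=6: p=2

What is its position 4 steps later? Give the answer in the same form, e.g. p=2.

p=0

The value reflects between -1 and 5, moving 2 per step.
  step 7: 2 → 4
  step 8: 4 → 4
  step 9: 4 → 2
  step 10: 2 → 0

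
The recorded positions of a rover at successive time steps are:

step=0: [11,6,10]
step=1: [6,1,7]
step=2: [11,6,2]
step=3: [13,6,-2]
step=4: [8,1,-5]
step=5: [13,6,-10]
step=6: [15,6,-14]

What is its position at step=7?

[10,1,-17]

Step-to-step displacements: [-5,-5,-3], [+5,+5,-5], [+2,+0,-4], [-5,-5,-3], [+5,+5,-5], [+2,+0,-4] — a repeating cycle of length 3.
step 7: apply [-5,-5,-3] → [10,1,-17]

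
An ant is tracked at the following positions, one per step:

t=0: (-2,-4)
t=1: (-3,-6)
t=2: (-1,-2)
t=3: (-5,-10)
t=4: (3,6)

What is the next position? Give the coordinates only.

Consecutive displacements (-1,-2), (+2,+4), (-4,-8), (+8,+16) scale by a factor of -2 each step.
step 5: (3,6) + (-16,-32) → (-13,-26)

(-13,-26)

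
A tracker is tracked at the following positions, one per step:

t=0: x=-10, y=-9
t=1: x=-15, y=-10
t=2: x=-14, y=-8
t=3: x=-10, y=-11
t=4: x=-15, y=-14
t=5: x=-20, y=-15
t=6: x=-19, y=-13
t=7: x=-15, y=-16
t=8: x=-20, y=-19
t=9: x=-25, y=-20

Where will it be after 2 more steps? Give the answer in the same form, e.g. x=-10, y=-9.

The moves between consecutive positions are (-5, -1), (+1, +2), (+4, -3), (-5, -3), (-5, -1), (+1, +2), (+4, -3), (-5, -3), (-5, -1); they repeat the 4-cycle [(-5, -1), (+1, +2), (+4, -3), (-5, -3)].
step 10: apply (+1, +2) → x=-24, y=-18
step 11: apply (+4, -3) → x=-20, y=-21

x=-20, y=-21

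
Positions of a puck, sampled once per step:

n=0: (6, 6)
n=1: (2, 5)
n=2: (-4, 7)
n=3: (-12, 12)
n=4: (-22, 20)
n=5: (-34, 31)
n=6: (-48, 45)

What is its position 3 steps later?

(-102, 105)

Successive displacements: (-4, -1), (-6, +2), (-8, +5), (-10, +8), (-12, +11), (-14, +14) — each changes by (-2, +3).
step 7: (-48, 45) + (-16, +17) → (-64, 62)
step 8: (-64, 62) + (-18, +20) → (-82, 82)
step 9: (-82, 82) + (-20, +23) → (-102, 105)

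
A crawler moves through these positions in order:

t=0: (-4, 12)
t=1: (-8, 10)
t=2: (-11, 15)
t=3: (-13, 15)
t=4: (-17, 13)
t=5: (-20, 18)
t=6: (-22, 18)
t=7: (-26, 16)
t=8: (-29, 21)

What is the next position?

(-31, 21)

The moves between consecutive positions are (-4, -2), (-3, +5), (-2, +0), (-4, -2), (-3, +5), (-2, +0), (-4, -2), (-3, +5); they repeat the 3-cycle [(-4, -2), (-3, +5), (-2, +0)].
step 9: apply (-2, +0) → (-31, 21)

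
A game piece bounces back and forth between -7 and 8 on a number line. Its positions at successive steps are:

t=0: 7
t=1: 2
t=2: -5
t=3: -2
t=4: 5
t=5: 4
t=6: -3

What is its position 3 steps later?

The value reflects between -7 and 8, moving 7 per step.
  step 7: -3 → -4
  step 8: -4 → 3
  step 9: 3 → 6

6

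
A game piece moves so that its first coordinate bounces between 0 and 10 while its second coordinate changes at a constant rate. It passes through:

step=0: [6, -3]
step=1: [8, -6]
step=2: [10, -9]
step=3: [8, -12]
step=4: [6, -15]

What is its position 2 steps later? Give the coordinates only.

The first coordinate travels 2 per step and bounces off the walls at 0 and 10.
  step 5: 6 → 4
  step 6: 4 → 2
The second coordinate changes by -3 each step: at step 6 it is -21.

[2, -21]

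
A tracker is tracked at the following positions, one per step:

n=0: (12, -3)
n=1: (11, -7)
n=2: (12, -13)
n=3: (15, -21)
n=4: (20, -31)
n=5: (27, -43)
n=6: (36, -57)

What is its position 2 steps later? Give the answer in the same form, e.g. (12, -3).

Taking differences between consecutive positions: (-1, -4), (+1, -6), (+3, -8), (+5, -10), (+7, -12), (+9, -14). These grow by (+2, -2) each step.
step 7: (36, -57) + (+11, -16) → (47, -73)
step 8: (47, -73) + (+13, -18) → (60, -91)

(60, -91)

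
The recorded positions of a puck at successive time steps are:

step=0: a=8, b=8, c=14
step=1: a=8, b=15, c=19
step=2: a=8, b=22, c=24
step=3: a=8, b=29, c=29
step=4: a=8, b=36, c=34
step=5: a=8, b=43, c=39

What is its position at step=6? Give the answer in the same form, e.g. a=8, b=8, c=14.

a=8, b=50, c=44

Constant displacement of (+0,+7,+5) per step.
step 6: a=8, b=43, c=39 + (+0,+7,+5) → a=8, b=50, c=44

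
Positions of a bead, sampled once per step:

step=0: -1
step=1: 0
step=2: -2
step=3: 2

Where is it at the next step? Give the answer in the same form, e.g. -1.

-6

Step-to-step displacements: +1, -2, +4; each is -2× the previous.
step 4: 2 − 8 → -6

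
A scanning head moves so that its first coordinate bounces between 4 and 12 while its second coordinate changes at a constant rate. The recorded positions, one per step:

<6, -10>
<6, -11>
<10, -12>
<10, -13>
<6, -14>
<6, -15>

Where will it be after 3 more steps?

The first coordinate reflects between 4 and 12, moving 4 per step.
  step 6: 6 → 10
  step 7: 10 → 10
  step 8: 10 → 6
The second coordinate changes by -1 each step: at step 8 it is -18.

<6, -18>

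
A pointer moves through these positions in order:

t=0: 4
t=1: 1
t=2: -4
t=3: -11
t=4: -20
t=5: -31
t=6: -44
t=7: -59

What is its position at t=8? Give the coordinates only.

First differences are -3, -5, -7, -9, -11, -13, -15; their common second difference is -2 (constant acceleration).
step 8: -59 − 17 → -76

-76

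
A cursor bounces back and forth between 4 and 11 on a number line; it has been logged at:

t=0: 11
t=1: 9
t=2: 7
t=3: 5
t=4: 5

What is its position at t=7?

11

The value travels 2 per step and bounces off the walls at 4 and 11.
  step 5: 5 → 7
  step 6: 7 → 9
  step 7: 9 → 11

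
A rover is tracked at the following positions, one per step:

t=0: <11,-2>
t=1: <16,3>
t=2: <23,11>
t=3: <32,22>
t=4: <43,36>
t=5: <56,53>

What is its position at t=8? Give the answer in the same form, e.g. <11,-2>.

<107,122>

Successive displacements: <+5,+5>, <+7,+8>, <+9,+11>, <+11,+14>, <+13,+17> — each changes by <+2,+3>.
step 6: <56,53> + <+15,+20> → <71,73>
step 7: <71,73> + <+17,+23> → <88,96>
step 8: <88,96> + <+19,+26> → <107,122>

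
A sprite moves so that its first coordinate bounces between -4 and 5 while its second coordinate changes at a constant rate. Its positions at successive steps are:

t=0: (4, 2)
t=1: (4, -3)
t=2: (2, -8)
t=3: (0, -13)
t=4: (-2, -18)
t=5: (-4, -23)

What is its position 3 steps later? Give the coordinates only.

(2, -38)

The first coordinate reflects between -4 and 5, moving 2 per step.
  step 6: -4 → -2
  step 7: -2 → 0
  step 8: 0 → 2
The second coordinate changes by -5 each step: at step 8 it is -38.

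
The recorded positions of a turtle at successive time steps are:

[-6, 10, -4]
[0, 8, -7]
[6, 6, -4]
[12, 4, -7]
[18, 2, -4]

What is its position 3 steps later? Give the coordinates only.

The first coordinate changes by +6 each step, so at step 7 it is -6 + 7·(6) = 36.
The second coordinate changes by -2 each step, so at step 7 it is 10 + 7·(-2) = -4.
The third coordinate repeats the cycle [-4, -7] with period 2; step 7 mod 2 = 1, giving -7.

[36, -4, -7]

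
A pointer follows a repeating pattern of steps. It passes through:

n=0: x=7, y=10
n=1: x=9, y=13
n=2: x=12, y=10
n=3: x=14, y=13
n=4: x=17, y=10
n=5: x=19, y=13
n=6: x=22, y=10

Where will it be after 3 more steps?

The moves between consecutive positions are (+2, +3), (+3, -3), (+2, +3), (+3, -3), (+2, +3), (+3, -3); they repeat the 2-cycle [(+2, +3), (+3, -3)].
step 7: apply (+2, +3) → x=24, y=13
step 8: apply (+3, -3) → x=27, y=10
step 9: apply (+2, +3) → x=29, y=13

x=29, y=13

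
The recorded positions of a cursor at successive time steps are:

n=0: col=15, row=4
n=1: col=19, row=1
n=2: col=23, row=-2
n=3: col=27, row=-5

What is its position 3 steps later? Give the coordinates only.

Each step adds (+4, -3) to the position.
step 4: col=27, row=-5 + (+4, -3) → col=31, row=-8
step 5: col=31, row=-8 + (+4, -3) → col=35, row=-11
step 6: col=35, row=-11 + (+4, -3) → col=39, row=-14

col=39, row=-14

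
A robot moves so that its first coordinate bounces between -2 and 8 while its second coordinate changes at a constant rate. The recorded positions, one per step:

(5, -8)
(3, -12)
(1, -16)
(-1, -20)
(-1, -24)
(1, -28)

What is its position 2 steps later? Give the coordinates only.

The first coordinate reflects between -2 and 8, moving 2 per step.
  step 6: 1 → 3
  step 7: 3 → 5
The second coordinate changes by -4 each step: at step 7 it is -36.

(5, -36)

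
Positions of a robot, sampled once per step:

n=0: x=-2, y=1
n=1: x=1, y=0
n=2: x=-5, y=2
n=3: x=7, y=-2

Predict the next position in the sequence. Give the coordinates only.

x=-17, y=6

Consecutive displacements (+3, -1), (-6, +2), (+12, -4) scale by a factor of -2 each step.
step 4: x=7, y=-2 + (-24, +8) → x=-17, y=6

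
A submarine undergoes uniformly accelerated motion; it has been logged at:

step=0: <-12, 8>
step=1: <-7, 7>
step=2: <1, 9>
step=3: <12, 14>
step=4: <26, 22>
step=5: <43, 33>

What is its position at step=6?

<63, 47>

Successive displacements: <+5, -1>, <+8, +2>, <+11, +5>, <+14, +8>, <+17, +11> — each changes by <+3, +3>.
step 6: <43, 33> + <+20, +14> → <63, 47>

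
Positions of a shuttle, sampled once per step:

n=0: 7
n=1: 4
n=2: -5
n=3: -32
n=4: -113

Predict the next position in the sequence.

Step-to-step displacements: -3, -9, -27, -81; each is 3× the previous.
step 5: -113 − 243 → -356

-356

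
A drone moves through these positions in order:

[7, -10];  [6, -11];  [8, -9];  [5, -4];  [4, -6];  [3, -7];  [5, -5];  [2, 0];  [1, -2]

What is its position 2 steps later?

[2, -1]

Step-to-step displacements: [-1, -1], [+2, +2], [-3, +5], [-1, -2], [-1, -1], [+2, +2], [-3, +5], [-1, -2] — a repeating cycle of length 4.
step 9: apply [-1, -1] → [0, -3]
step 10: apply [+2, +2] → [2, -1]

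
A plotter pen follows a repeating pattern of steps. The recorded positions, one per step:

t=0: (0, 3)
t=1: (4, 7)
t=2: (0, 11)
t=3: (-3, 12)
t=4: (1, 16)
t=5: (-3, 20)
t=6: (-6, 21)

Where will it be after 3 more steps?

(-9, 30)

The moves between consecutive positions are (+4, +4), (-4, +4), (-3, +1), (+4, +4), (-4, +4), (-3, +1); they repeat the 3-cycle [(+4, +4), (-4, +4), (-3, +1)].
step 7: apply (+4, +4) → (-2, 25)
step 8: apply (-4, +4) → (-6, 29)
step 9: apply (-3, +1) → (-9, 30)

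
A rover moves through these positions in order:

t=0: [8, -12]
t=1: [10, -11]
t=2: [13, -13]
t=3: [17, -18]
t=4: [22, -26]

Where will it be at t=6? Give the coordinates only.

[35, -51]

Taking differences between consecutive positions: [+2, +1], [+3, -2], [+4, -5], [+5, -8]. These grow by [+1, -3] each step.
step 5: [22, -26] + [+6, -11] → [28, -37]
step 6: [28, -37] + [+7, -14] → [35, -51]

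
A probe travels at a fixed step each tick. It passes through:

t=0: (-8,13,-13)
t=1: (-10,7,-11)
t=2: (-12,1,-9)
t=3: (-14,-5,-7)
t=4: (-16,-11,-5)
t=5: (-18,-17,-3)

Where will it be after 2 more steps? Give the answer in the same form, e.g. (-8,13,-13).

(-22,-29,1)

The position changes by (-2,-6,+2) every step.
step 6: (-18,-17,-3) + (-2,-6,+2) → (-20,-23,-1)
step 7: (-20,-23,-1) + (-2,-6,+2) → (-22,-29,1)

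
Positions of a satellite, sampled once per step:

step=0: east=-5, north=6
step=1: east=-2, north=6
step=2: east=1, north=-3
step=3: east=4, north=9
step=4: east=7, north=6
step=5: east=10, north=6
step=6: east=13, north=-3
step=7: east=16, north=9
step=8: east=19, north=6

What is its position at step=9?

The east coordinate changes by +3 each step, so at step 9 it is -5 + 9·(3) = 22.
The north coordinate repeats the cycle [6, 6, -3, 9] with period 4; step 9 mod 4 = 1, giving 6.

east=22, north=6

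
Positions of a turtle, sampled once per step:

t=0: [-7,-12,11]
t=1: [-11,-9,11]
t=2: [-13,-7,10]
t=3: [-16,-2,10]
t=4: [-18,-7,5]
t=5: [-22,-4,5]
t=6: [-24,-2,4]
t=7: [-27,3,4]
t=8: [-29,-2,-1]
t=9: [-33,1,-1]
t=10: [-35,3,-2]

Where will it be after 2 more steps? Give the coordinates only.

[-40,3,-7]

Differencing gives [-4,+3,+0], [-2,+2,-1], [-3,+5,+0], [-2,-5,-5], [-4,+3,+0], [-2,+2,-1], [-3,+5,+0], [-2,-5,-5], [-4,+3,+0], [-2,+2,-1]. This is the pattern [-4,+3,+0], [-2,+2,-1], [-3,+5,+0], [-2,-5,-5] repeated.
step 11: apply [-3,+5,+0] → [-38,8,-2]
step 12: apply [-2,-5,-5] → [-40,3,-7]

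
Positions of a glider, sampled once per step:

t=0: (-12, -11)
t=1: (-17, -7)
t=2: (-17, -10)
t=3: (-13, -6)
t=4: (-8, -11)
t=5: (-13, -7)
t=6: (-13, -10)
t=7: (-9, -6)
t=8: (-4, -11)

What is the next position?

(-9, -7)

Differencing gives (-5, +4), (+0, -3), (+4, +4), (+5, -5), (-5, +4), (+0, -3), (+4, +4), (+5, -5). This is the pattern (-5, +4), (+0, -3), (+4, +4), (+5, -5) repeated.
step 9: apply (-5, +4) → (-9, -7)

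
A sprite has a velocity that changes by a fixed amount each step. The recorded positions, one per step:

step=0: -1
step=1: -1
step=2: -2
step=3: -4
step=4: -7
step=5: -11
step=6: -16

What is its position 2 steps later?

Successive displacements: +0, -1, -2, -3, -4, -5 — each changes by -1.
step 7: -16 − 6 → -22
step 8: -22 − 7 → -29

-29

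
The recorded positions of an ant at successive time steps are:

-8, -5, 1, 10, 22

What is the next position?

First differences are +3, +6, +9, +12; their common second difference is +3 (constant acceleration).
step 5: 22 + 15 → 37

37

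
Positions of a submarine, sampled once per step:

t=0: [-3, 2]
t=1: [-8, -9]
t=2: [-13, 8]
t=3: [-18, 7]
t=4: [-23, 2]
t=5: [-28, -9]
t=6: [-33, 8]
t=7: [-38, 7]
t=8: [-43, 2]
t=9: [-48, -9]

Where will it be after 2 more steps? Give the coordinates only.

[-58, 7]

First: linear, -5 per step → -58 at step 11.
Second: cycles through 2, -9, 8, 7 every 4 steps. Step 11 lands at position 3 of the cycle → 7.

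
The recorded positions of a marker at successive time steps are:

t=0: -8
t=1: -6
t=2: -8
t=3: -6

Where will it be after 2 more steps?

Step-to-step displacements: +2, -2, +2; each is -1× the previous.
step 4: -6 − 2 → -8
step 5: -8 + 2 → -6

-6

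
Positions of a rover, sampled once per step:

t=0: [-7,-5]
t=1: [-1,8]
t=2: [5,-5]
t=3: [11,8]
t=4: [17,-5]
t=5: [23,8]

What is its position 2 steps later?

[35,8]

The first coordinate changes by +6 each step, so at step 7 it is -7 + 7·(6) = 35.
The second coordinate repeats the cycle [-5, 8] with period 2; step 7 mod 2 = 1, giving 8.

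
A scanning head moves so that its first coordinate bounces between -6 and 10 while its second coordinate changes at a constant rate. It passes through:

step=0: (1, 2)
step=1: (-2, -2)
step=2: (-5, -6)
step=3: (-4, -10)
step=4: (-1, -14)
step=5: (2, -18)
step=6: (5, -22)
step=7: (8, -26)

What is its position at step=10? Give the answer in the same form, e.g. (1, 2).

(3, -38)

The first coordinate travels 3 per step and bounces off the walls at -6 and 10.
  step 8: 8 → 9
  step 9: 9 → 6
  step 10: 6 → 3
The second coordinate changes by -4 each step: at step 10 it is -38.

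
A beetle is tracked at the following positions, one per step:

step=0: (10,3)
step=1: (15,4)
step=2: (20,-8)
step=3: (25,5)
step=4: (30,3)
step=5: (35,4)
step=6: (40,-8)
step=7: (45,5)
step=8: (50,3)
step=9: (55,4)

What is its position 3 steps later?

The first coordinate changes by +5 each step, so at step 12 it is 10 + 12·(5) = 70.
The second coordinate repeats the cycle [3, 4, -8, 5] with period 4; step 12 mod 4 = 0, giving 3.

(70,3)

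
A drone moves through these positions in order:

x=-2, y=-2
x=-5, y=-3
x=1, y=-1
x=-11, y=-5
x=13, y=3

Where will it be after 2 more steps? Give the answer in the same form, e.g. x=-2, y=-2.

Step-to-step displacements: (-3,-1), (+6,+2), (-12,-4), (+24,+8); each is -2× the previous.
step 5: x=13, y=3 + (-48,-16) → x=-35, y=-13
step 6: x=-35, y=-13 + (+96,+32) → x=61, y=19

x=61, y=19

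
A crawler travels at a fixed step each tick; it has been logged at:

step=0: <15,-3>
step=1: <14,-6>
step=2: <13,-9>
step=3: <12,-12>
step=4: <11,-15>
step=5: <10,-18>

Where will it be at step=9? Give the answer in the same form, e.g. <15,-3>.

Constant displacement of <-1,-3> per step.
step 6: <10,-18> + <-1,-3> → <9,-21>
step 7: <9,-21> + <-1,-3> → <8,-24>
step 8: <8,-24> + <-1,-3> → <7,-27>
step 9: <7,-27> + <-1,-3> → <6,-30>

<6,-30>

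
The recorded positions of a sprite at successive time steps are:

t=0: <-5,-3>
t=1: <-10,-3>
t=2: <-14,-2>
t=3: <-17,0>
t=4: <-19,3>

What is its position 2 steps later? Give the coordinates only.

<-20,12>

Successive displacements: <-5,+0>, <-4,+1>, <-3,+2>, <-2,+3> — each changes by <+1,+1>.
step 5: <-19,3> + <-1,+4> → <-20,7>
step 6: <-20,7> + <+0,+5> → <-20,12>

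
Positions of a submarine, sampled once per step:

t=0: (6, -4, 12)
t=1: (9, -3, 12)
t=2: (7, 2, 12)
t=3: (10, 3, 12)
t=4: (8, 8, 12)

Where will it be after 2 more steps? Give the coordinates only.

(9, 14, 12)

Differencing gives (+3, +1, +0), (-2, +5, +0), (+3, +1, +0), (-2, +5, +0). This is the pattern (+3, +1, +0), (-2, +5, +0) repeated.
step 5: apply (+3, +1, +0) → (11, 9, 12)
step 6: apply (-2, +5, +0) → (9, 14, 12)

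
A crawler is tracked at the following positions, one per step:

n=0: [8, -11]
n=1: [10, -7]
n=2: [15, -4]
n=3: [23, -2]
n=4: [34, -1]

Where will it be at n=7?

[85, -4]

Taking differences between consecutive positions: [+2, +4], [+5, +3], [+8, +2], [+11, +1]. These grow by [+3, -1] each step.
step 5: [34, -1] + [+14, +0] → [48, -1]
step 6: [48, -1] + [+17, -1] → [65, -2]
step 7: [65, -2] + [+20, -2] → [85, -4]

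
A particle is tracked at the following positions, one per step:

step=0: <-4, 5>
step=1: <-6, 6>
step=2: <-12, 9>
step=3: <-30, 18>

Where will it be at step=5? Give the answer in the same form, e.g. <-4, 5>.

The jumps are <-2, +1>, <-6, +3>, <-18, +9> — a geometric progression with ratio 3.
step 4: <-30, 18> + <-54, +27> → <-84, 45>
step 5: <-84, 45> + <-162, +81> → <-246, 126>

<-246, 126>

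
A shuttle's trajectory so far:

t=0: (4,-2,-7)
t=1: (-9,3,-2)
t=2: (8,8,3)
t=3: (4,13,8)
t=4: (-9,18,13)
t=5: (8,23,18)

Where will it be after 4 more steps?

The first coordinate repeats the cycle [4, -9, 8] with period 3; step 9 mod 3 = 0, giving 4.
The second coordinate changes by +5 each step, so at step 9 it is -2 + 9·(5) = 43.
The third coordinate changes by +5 each step, so at step 9 it is -7 + 9·(5) = 38.

(4,43,38)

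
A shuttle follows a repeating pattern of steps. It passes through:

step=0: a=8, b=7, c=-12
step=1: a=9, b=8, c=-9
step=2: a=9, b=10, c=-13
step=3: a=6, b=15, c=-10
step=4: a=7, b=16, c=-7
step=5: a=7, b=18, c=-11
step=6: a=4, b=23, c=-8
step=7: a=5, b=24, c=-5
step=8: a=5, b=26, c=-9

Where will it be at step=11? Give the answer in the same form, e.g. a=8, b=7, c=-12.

Step-to-step displacements: (+1,+1,+3), (+0,+2,-4), (-3,+5,+3), (+1,+1,+3), (+0,+2,-4), (-3,+5,+3), (+1,+1,+3), (+0,+2,-4) — a repeating cycle of length 3.
step 9: apply (-3,+5,+3) → a=2, b=31, c=-6
step 10: apply (+1,+1,+3) → a=3, b=32, c=-3
step 11: apply (+0,+2,-4) → a=3, b=34, c=-7

a=3, b=34, c=-7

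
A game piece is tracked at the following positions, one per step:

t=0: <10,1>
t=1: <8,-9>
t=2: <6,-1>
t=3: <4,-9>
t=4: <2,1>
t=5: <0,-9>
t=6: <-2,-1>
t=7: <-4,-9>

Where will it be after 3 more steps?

The first coordinate changes by -2 each step, so at step 10 it is 10 + 10·(-2) = -10.
The second coordinate repeats the cycle [1, -9, -1, -9] with period 4; step 10 mod 4 = 2, giving -1.

<-10,-1>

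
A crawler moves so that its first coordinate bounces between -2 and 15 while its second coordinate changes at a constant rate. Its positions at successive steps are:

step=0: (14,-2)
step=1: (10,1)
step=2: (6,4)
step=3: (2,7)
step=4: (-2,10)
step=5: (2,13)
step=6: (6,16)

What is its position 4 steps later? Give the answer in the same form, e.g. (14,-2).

(8,28)

The first coordinate reflects between -2 and 15, moving 4 per step.
  step 7: 6 → 10
  step 8: 10 → 14
  step 9: 14 → 12
  step 10: 12 → 8
The second coordinate changes by +3 each step: at step 10 it is 28.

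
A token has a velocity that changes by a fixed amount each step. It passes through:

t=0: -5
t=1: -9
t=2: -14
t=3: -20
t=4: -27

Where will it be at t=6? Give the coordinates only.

-44

Taking differences between consecutive positions: -4, -5, -6, -7. These grow by -1 each step.
step 5: -27 − 8 → -35
step 6: -35 − 9 → -44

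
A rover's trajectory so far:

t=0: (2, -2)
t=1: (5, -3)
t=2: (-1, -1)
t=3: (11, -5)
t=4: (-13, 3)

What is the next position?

Consecutive displacements (+3, -1), (-6, +2), (+12, -4), (-24, +8) scale by a factor of -2 each step.
step 5: (-13, 3) + (+48, -16) → (35, -13)

(35, -13)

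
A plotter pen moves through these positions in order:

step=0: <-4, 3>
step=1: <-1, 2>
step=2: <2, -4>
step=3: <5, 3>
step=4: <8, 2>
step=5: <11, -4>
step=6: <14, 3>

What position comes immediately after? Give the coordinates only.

First: linear, +3 per step → 17 at step 7.
Second: cycles through 3, 2, -4 every 3 steps. Step 7 lands at position 1 of the cycle → 2.

<17, 2>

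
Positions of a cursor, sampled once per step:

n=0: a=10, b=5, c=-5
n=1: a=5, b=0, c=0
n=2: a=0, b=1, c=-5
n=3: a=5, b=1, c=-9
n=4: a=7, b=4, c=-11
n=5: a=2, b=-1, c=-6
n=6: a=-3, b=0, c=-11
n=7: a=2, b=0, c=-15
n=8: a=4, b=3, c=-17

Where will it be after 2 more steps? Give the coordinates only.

The moves between consecutive positions are (-5,-5,+5), (-5,+1,-5), (+5,+0,-4), (+2,+3,-2), (-5,-5,+5), (-5,+1,-5), (+5,+0,-4), (+2,+3,-2); they repeat the 4-cycle [(-5,-5,+5), (-5,+1,-5), (+5,+0,-4), (+2,+3,-2)].
step 9: apply (-5,-5,+5) → a=-1, b=-2, c=-12
step 10: apply (-5,+1,-5) → a=-6, b=-1, c=-17

a=-6, b=-1, c=-17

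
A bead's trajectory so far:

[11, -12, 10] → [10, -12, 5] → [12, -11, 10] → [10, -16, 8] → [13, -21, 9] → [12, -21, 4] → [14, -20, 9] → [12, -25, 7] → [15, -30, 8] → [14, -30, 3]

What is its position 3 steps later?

[17, -39, 7]

Step-to-step displacements: [-1, +0, -5], [+2, +1, +5], [-2, -5, -2], [+3, -5, +1], [-1, +0, -5], [+2, +1, +5], [-2, -5, -2], [+3, -5, +1], [-1, +0, -5] — a repeating cycle of length 4.
step 10: apply [+2, +1, +5] → [16, -29, 8]
step 11: apply [-2, -5, -2] → [14, -34, 6]
step 12: apply [+3, -5, +1] → [17, -39, 7]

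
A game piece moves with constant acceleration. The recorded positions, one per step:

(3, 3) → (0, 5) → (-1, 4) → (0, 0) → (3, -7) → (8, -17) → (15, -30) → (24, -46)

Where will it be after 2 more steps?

(48, -87)

Successive displacements: (-3, +2), (-1, -1), (+1, -4), (+3, -7), (+5, -10), (+7, -13), (+9, -16) — each changes by (+2, -3).
step 8: (24, -46) + (+11, -19) → (35, -65)
step 9: (35, -65) + (+13, -22) → (48, -87)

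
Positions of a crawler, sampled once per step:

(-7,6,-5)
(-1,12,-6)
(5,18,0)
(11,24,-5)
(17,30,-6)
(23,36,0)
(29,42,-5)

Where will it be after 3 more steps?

(47,60,-5)

First: linear, +6 per step → 47 at step 9.
Second: linear, +6 per step → 60 at step 9.
Third: cycles through -5, -6, 0 every 3 steps. Step 9 lands at position 0 of the cycle → -5.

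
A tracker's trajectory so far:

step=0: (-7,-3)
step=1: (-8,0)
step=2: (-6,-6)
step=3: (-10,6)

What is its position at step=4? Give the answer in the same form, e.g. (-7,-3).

(-2,-18)

Step-to-step displacements: (-1,+3), (+2,-6), (-4,+12); each is -2× the previous.
step 4: (-10,6) + (+8,-24) → (-2,-18)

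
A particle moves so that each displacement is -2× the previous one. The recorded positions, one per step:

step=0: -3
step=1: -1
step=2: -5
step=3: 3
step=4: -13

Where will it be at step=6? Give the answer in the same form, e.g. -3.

Step-to-step displacements: +2, -4, +8, -16; each is -2× the previous.
step 5: -13 + 32 → 19
step 6: 19 − 64 → -45

-45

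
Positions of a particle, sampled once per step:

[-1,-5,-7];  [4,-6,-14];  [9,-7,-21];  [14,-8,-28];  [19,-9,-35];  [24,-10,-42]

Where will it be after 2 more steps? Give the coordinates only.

[34,-12,-56]

Constant displacement of [+5,-1,-7] per step.
step 6: [24,-10,-42] + [+5,-1,-7] → [29,-11,-49]
step 7: [29,-11,-49] + [+5,-1,-7] → [34,-12,-56]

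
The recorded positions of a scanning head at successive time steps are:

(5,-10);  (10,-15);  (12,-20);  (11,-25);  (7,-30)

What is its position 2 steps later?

Taking differences between consecutive positions: (+5,-5), (+2,-5), (-1,-5), (-4,-5). These grow by (-3,+0) each step.
step 5: (7,-30) + (-7,-5) → (0,-35)
step 6: (0,-35) + (-10,-5) → (-10,-40)

(-10,-40)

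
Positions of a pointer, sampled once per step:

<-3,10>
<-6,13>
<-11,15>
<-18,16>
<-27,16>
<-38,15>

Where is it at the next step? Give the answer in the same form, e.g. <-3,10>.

<-51,13>

Taking differences between consecutive positions: <-3,+3>, <-5,+2>, <-7,+1>, <-9,+0>, <-11,-1>. These grow by <-2,-1> each step.
step 6: <-38,15> + <-13,-2> → <-51,13>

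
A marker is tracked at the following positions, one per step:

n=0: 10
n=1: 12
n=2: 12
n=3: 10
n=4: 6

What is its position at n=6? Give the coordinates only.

-8

First differences are +2, +0, -2, -4; their common second difference is -2 (constant acceleration).
step 5: 6 − 6 → 0
step 6: 0 − 8 → -8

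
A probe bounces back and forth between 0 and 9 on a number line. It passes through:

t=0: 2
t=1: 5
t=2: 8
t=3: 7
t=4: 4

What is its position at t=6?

2

The value travels 3 per step and bounces off the walls at 0 and 9.
  step 5: 4 → 1
  step 6: 1 → 2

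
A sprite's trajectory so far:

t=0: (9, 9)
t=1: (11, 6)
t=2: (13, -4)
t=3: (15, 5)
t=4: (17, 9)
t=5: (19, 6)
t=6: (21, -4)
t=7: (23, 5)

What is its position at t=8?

(25, 9)

First: linear, +2 per step → 25 at step 8.
Second: cycles through 9, 6, -4, 5 every 4 steps. Step 8 lands at position 0 of the cycle → 9.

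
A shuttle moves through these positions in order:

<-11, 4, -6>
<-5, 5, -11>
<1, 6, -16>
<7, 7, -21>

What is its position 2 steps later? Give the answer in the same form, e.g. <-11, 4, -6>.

Constant displacement of <+6, +1, -5> per step.
step 4: <7, 7, -21> + <+6, +1, -5> → <13, 8, -26>
step 5: <13, 8, -26> + <+6, +1, -5> → <19, 9, -31>

<19, 9, -31>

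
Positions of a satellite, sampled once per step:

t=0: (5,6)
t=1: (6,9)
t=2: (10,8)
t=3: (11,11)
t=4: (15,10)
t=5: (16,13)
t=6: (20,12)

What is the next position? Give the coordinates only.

(21,15)

Step-to-step displacements: (+1,+3), (+4,-1), (+1,+3), (+4,-1), (+1,+3), (+4,-1) — a repeating cycle of length 2.
step 7: apply (+1,+3) → (21,15)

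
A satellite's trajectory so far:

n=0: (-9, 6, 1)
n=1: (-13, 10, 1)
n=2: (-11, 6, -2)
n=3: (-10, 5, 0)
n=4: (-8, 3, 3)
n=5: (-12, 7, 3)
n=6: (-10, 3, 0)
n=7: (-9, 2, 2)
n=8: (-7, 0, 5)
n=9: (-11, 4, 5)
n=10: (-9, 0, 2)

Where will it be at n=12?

Differencing gives (-4, +4, +0), (+2, -4, -3), (+1, -1, +2), (+2, -2, +3), (-4, +4, +0), (+2, -4, -3), (+1, -1, +2), (+2, -2, +3), (-4, +4, +0), (+2, -4, -3). This is the pattern (-4, +4, +0), (+2, -4, -3), (+1, -1, +2), (+2, -2, +3) repeated.
step 11: apply (+1, -1, +2) → (-8, -1, 4)
step 12: apply (+2, -2, +3) → (-6, -3, 7)

(-6, -3, 7)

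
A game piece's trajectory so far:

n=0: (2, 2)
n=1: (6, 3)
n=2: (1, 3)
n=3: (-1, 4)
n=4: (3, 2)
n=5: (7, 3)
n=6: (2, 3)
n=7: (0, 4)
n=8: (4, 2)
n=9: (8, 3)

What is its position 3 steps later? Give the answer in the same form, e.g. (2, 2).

(5, 2)

Step-to-step displacements: (+4, +1), (-5, +0), (-2, +1), (+4, -2), (+4, +1), (-5, +0), (-2, +1), (+4, -2), (+4, +1) — a repeating cycle of length 4.
step 10: apply (-5, +0) → (3, 3)
step 11: apply (-2, +1) → (1, 4)
step 12: apply (+4, -2) → (5, 2)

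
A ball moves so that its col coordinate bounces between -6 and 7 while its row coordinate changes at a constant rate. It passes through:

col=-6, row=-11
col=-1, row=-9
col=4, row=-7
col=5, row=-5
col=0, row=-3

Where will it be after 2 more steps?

The col coordinate travels 5 per step and bounces off the walls at -6 and 7.
  step 5: 0 → -5
  step 6: -5 → -2
The row coordinate changes by +2 each step: at step 6 it is 1.

col=-2, row=1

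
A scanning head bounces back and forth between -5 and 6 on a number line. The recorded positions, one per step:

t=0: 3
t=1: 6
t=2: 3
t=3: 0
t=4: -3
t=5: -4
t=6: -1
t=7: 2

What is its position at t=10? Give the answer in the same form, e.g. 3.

The value reflects between -5 and 6, moving 3 per step.
  step 8: 2 → 5
  step 9: 5 → 4
  step 10: 4 → 1

1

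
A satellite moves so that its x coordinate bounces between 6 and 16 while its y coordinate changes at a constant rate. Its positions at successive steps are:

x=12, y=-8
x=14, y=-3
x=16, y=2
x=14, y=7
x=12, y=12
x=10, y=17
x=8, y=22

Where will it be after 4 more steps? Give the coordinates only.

The x coordinate reflects between 6 and 16, moving 2 per step.
  step 7: 8 → 6
  step 8: 6 → 8
  step 9: 8 → 10
  step 10: 10 → 12
The y coordinate changes by +5 each step: at step 10 it is 42.

x=12, y=42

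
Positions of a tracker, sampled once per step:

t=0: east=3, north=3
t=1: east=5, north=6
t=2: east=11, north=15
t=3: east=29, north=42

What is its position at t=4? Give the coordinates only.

The jumps are (+2, +3), (+6, +9), (+18, +27) — a geometric progression with ratio 3.
step 4: east=29, north=42 + (+54, +81) → east=83, north=123

east=83, north=123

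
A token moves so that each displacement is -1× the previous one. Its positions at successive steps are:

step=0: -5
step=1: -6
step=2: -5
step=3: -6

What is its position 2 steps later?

Step-to-step displacements: -1, +1, -1; each is -1× the previous.
step 4: -6 + 1 → -5
step 5: -5 − 1 → -6

-6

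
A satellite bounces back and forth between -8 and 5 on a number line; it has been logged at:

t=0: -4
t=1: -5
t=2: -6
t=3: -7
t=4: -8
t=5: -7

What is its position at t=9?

The value reflects between -8 and 5, moving 1 per step.
  step 6: -7 → -6
  step 7: -6 → -5
  step 8: -5 → -4
  step 9: -4 → -3

-3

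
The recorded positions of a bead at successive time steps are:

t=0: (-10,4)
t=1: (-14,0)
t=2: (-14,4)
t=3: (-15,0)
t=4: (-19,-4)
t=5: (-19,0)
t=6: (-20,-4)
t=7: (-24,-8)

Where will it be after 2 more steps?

The moves between consecutive positions are (-4,-4), (+0,+4), (-1,-4), (-4,-4), (+0,+4), (-1,-4), (-4,-4); they repeat the 3-cycle [(-4,-4), (+0,+4), (-1,-4)].
step 8: apply (+0,+4) → (-24,-4)
step 9: apply (-1,-4) → (-25,-8)

(-25,-8)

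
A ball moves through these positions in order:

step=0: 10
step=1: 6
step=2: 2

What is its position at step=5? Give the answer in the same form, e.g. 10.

-10

The position changes by -4 every step.
step 3: 2 − 4 → -2
step 4: -2 − 4 → -6
step 5: -6 − 4 → -10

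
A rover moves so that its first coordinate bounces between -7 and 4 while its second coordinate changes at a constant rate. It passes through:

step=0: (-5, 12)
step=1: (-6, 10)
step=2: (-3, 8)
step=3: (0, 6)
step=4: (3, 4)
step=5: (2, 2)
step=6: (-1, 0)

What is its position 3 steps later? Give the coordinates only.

The first coordinate reflects between -7 and 4, moving 3 per step.
  step 7: -1 → -4
  step 8: -4 → -7
  step 9: -7 → -4
The second coordinate changes by -2 each step: at step 9 it is -6.

(-4, -6)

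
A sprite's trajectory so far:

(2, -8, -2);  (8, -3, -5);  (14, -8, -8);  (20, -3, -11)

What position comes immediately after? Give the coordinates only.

(26, -8, -14)

The first coordinate changes by +6 each step, so at step 4 it is 2 + 4·(6) = 26.
The second coordinate repeats the cycle [-8, -3] with period 2; step 4 mod 2 = 0, giving -8.
The third coordinate changes by -3 each step, so at step 4 it is -2 + 4·(-3) = -14.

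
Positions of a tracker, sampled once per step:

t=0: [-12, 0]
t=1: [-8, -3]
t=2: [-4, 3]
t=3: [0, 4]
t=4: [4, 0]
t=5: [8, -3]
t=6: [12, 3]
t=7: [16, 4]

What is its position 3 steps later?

[28, 3]

The first coordinate changes by +4 each step, so at step 10 it is -12 + 10·(4) = 28.
The second coordinate repeats the cycle [0, -3, 3, 4] with period 4; step 10 mod 4 = 2, giving 3.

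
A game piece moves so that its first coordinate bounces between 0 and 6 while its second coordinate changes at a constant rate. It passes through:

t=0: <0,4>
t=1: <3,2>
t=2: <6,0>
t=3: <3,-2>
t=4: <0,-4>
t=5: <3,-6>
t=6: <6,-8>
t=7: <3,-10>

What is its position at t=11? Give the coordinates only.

<3,-18>

The first coordinate reflects between 0 and 6, moving 3 per step.
  step 8: 3 → 0
  step 9: 0 → 3
  step 10: 3 → 6
  step 11: 6 → 3
The second coordinate changes by -2 each step: at step 11 it is -18.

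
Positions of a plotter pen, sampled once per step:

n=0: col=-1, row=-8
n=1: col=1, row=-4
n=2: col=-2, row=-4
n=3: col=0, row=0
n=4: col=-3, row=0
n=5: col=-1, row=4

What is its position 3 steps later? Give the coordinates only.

The moves between consecutive positions are (+2, +4), (-3, +0), (+2, +4), (-3, +0), (+2, +4); they repeat the 2-cycle [(+2, +4), (-3, +0)].
step 6: apply (-3, +0) → col=-4, row=4
step 7: apply (+2, +4) → col=-2, row=8
step 8: apply (-3, +0) → col=-5, row=8

col=-5, row=8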